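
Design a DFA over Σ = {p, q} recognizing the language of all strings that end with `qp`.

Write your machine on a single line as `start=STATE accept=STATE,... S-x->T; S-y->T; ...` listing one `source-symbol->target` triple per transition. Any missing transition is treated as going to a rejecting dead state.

Let each state record the length of the longest suffix of the input read so far that is also a prefix of `qp`. S1 means the last symbol is `q`; S2 means the last 2 symbols are `qp`. Accept only at S2, where the string currently ends in `qp`.
        p   q  
>  S0   S0  S1 
   S1   S2  S1 
 * S2   S0  S1 
(> = start, * = accepting)

start=S0; accept=S2; S0-p->S0; S0-q->S1; S1-p->S2; S1-q->S1; S2-p->S0; S2-q->S1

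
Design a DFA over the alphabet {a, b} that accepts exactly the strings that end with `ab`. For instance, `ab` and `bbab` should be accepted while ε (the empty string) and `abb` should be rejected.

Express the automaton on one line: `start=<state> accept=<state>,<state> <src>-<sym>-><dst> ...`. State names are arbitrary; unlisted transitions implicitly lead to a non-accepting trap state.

start=s0 accept=s2 s0-a->s1 s0-b->s0 s1-a->s1 s1-b->s2 s2-a->s1 s2-b->s0

Let each state record the length of the longest suffix of the input read so far that is also a prefix of `ab`. s1 means the last symbol is `a`; s2 means the last 2 symbols are `ab`. Accept only at s2, where the string currently ends in `ab`.
3 states suffice.
        a   b  
>  s0   s1  s0 
   s1   s1  s2 
 * s2   s1  s0 
(> = start, * = accepting)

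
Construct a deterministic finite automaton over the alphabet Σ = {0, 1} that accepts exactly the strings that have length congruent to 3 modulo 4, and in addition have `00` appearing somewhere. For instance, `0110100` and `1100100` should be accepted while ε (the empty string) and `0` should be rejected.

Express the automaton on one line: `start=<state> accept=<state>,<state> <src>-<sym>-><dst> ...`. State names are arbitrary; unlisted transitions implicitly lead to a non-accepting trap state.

Build one automaton per condition and run them in lockstep. The first has 4 states tracking the input length modulo 4; the second has 3 states tracking whether and how much of `00` has been seen. A product state is a pair (one from each), accepting exactly when both do.
With 12 states:
          0    1  
>  s0     s1   s2 
   s1     s3   s4 
   s2     s5   s4 
   s3     s6   s6 
   s4     s7   s8 
   s5     s6   s8 
 * s6     s9   s9 
   s7     s9   s0 
   s8    s10   s0 
   s9    s11  s11 
   s10   s11   s2 
   s11    s3   s3 
(> = start, * = accepting)

start=s0 accept=s6 s0-0->s1 s0-1->s2 s1-0->s3 s1-1->s4 s2-0->s5 s2-1->s4 s3-0->s6 s3-1->s6 s4-0->s7 s4-1->s8 s5-0->s6 s5-1->s8 s6-0->s9 s6-1->s9 s7-0->s9 s7-1->s0 s8-0->s10 s8-1->s0 s9-0->s11 s9-1->s11 s10-0->s11 s10-1->s2 s11-0->s3 s11-1->s3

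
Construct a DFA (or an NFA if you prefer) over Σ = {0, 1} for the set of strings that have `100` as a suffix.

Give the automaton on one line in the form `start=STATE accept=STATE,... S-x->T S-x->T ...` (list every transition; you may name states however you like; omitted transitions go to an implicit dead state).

start=q0 accept=q3 q0-0->q0 q0-1->q1 q1-0->q2 q1-1->q1 q2-0->q3 q2-1->q1 q3-0->q0 q3-1->q1

Let each state record the length of the longest suffix of the input read so far that is also a prefix of `100`. q1 means the last symbol is `1`; q2 means the last 2 symbols are `10`; q3 means the last 3 symbols are `100`. Accept only at q3, where the string currently ends in `100`.
4 states suffice.
        0   1  
>  q0   q0  q1 
   q1   q2  q1 
   q2   q3  q1 
 * q3   q0  q1 
(> = start, * = accepting)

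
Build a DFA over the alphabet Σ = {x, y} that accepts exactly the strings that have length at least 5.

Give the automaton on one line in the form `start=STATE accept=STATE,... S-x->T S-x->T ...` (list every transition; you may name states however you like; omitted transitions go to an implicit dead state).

We only need to distinguish lengths 0, 1, …, 5, and '>5'. Chain S0 → S1 → S2 → S3 → S4 → S5 → S6 on every symbol, with S6 looping. Accepting states: {S5, S6}.
        x   y  
>  S0   S1  S1 
   S1   S2  S2 
   S2   S3  S3 
   S3   S4  S4 
   S4   S5  S5 
 * S5   S6  S6 
 * S6   S6  S6 
(> = start, * = accepting)

start=S0 accept=S5,S6 S0-x->S1 S0-y->S1 S1-x->S2 S1-y->S2 S2-x->S3 S2-y->S3 S3-x->S4 S3-y->S4 S4-x->S5 S4-y->S5 S5-x->S6 S5-y->S6 S6-x->S6 S6-y->S6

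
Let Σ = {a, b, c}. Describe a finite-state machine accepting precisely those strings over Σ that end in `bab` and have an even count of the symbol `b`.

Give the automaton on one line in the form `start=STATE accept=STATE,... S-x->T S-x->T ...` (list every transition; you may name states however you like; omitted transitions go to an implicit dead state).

start=q0 accept=q4 q0-a->q0 q0-b->q1 q0-c->q0 q1-a->q2 q1-b->q0 q1-c->q3 q2-a->q3 q2-b->q4 q2-c->q3 q3-a->q3 q3-b->q0 q3-c->q3 q4-a->q0 q4-b->q1 q4-c->q0

Handle the two conditions separately and then intersect. The first has 4 states tracking how much of the suffix `bab` has currently been matched; the second has 2 states tracking the count of `b`s modulo 2. A product state is a pair (one from each), accepting exactly when both do. After merging equivalent states the machine shrinks.
A 5-state machine:
        a   b   c  
>  q0   q0  q1  q0 
   q1   q2  q0  q3 
   q2   q3  q4  q3 
   q3   q3  q0  q3 
 * q4   q0  q1  q0 
(> = start, * = accepting)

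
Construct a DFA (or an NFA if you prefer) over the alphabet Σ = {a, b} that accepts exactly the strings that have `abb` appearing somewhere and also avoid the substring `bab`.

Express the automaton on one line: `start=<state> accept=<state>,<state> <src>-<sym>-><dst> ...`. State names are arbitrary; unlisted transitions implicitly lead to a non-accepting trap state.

start=q0 accept=q5,q7,q8 q0-a->q1 q0-b->q2 q1-a->q1 q1-b->q3 q2-a->q4 q2-b->q2 q3-a->q4 q3-b->q5 q4-a->q1 q4-b->q6 q5-a->q7 q5-b->q5 q6-a->q6 q6-b->q6 q7-a->q8 q7-b->q6 q8-a->q8 q8-b->q5

Handle the two conditions separately and then intersect. One (4 states) tracks whether and how much of `abb` has been seen; the other (4 states) tracks partial matches of the forbidden pattern `bab`. Each combined state is a pair, one component from each; accept when both components accept. Equivalent product states are then merged.
With 9 states:
        a   b  
>  q0   q1  q2 
   q1   q1  q3 
   q2   q4  q2 
   q3   q4  q5 
   q4   q1  q6 
 * q5   q7  q5 
   q6   q6  q6 
 * q7   q8  q6 
 * q8   q8  q5 
(> = start, * = accepting)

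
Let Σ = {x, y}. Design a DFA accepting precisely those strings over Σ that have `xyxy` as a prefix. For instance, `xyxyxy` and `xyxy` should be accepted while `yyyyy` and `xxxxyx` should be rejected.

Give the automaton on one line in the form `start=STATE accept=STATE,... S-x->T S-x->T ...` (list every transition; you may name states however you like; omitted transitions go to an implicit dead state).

start=s0 accept=s4 s0-x->s1 s0-y->s5 s1-x->s5 s1-y->s2 s2-x->s3 s2-y->s5 s3-x->s5 s3-y->s4 s4-x->s4 s4-y->s4 s5-x->s5 s5-y->s5

Walk along `xyxy` while the input agrees: from s0 take `x` to s1, and so on. Any deviation drops to the rejecting sink s5. Once s4 is reached the prefix is confirmed and every continuation is accepted.
6 states suffice.
        x   y  
>  s0   s1  s5 
   s1   s5  s2 
   s2   s3  s5 
   s3   s5  s4 
 * s4   s4  s4 
   s5   s5  s5 
(> = start, * = accepting)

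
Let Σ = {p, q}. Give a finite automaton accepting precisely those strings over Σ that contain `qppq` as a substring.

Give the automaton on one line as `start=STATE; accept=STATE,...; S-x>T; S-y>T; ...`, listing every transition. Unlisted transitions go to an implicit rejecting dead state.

start=A; accept=E; A-p>A; A-q>B; B-p>C; B-q>B; C-p>D; C-q>B; D-p>A; D-q>E; E-p>E; E-q>E

Track how much of `qppq` has been matched so far: state A is no progress, E is the absorbing accept state reached once `qppq` has occurred. Intermediate states record partial matches; on a mismatch, fall back to the longest reusable overlap.
       p  q 
>  A   A  B 
   B   C  B 
   C   D  B 
   D   A  E 
 * E   E  E 
(> = start, * = accepting)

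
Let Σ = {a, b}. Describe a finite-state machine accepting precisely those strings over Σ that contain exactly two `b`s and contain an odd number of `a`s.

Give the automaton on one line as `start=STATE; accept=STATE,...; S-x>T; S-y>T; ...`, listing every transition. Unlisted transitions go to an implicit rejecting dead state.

start=S0; accept=S5; S0-a>S1; S0-b>S2; S1-a>S0; S1-b>S3; S2-a>S3; S2-b>S4; S3-a>S2; S3-b>S5; S4-a>S5; S4-b>S6; S5-a>S4; S5-b>S6; S6-a>S6; S6-b>S6

Run two small machines in parallel and take their product. One (4 states) tracks the count of `b`s, saturating at 3; the other (2 states) tracks the count of `a`s modulo 2. Each combined state is a pair, one component from each; accept when both components accept. Minimizing collapses redundant product states.
A 7-state machine:
        a   b  
>  S0   S1  S2 
   S1   S0  S3 
   S2   S3  S4 
   S3   S2  S5 
   S4   S5  S6 
 * S5   S4  S6 
   S6   S6  S6 
(> = start, * = accepting)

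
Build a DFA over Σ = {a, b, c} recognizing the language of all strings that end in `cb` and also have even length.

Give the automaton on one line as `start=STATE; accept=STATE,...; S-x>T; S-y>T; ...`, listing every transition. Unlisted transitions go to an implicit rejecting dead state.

Handle the two conditions separately and then intersect. One (3 states) tracks how much of the suffix `cb` has currently been matched; the other (2 states) tracks the input length modulo 2. Each combined state is a pair, one component from each; accept when both components accept. Minimizing collapses redundant product states.
4 states suffice.
        a   b   c  
>  s0   s1  s1  s2 
   s1   s0  s0  s0 
   s2   s0  s3  s0 
 * s3   s1  s1  s2 
(> = start, * = accepting)

start=s0; accept=s3; s0-a>s1; s0-b>s1; s0-c>s2; s1-a>s0; s1-b>s0; s1-c>s0; s2-a>s0; s2-b>s3; s2-c>s0; s3-a>s1; s3-b>s1; s3-c>s2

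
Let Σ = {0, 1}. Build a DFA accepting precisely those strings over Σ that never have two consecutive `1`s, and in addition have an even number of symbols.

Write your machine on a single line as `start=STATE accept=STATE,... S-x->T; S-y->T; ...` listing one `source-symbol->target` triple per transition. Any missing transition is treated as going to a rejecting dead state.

Run two small machines in parallel and take their product. The first has 3 states tracking partial matches of the forbidden pattern `11`; the second has 2 states tracking the input length modulo 2. A product state is a pair (one from each), accepting exactly when both do. After merging equivalent states the machine shrinks.
5 states suffice.
       0  1 
>* A   B  C 
   B   A  D 
   C   A  E 
 * D   B  E 
   E   E  E 
(> = start, * = accepting)

start=A; accept=A,D; A-0->B; A-1->C; B-0->A; B-1->D; C-0->A; C-1->E; D-0->B; D-1->E; E-0->E; E-1->E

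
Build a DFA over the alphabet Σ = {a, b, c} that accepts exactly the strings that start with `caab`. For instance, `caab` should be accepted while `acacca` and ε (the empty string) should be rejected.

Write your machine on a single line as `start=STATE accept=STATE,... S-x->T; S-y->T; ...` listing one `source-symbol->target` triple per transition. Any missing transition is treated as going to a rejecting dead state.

Walk along `caab` while the input agrees: from q0 take `c` to q1, and so on. Any deviation drops to the rejecting sink q5. Once q4 is reached the prefix is confirmed and every continuation is accepted.
6 states suffice.
        a   b   c  
>  q0   q5  q5  q1 
   q1   q2  q5  q5 
   q2   q3  q5  q5 
   q3   q5  q4  q5 
 * q4   q4  q4  q4 
   q5   q5  q5  q5 
(> = start, * = accepting)

start=q0; accept=q4; q0-a->q5; q0-b->q5; q0-c->q1; q1-a->q2; q1-b->q5; q1-c->q5; q2-a->q3; q2-b->q5; q2-c->q5; q3-a->q5; q3-b->q4; q3-c->q5; q4-a->q4; q4-b->q4; q4-c->q4; q5-a->q5; q5-b->q5; q5-c->q5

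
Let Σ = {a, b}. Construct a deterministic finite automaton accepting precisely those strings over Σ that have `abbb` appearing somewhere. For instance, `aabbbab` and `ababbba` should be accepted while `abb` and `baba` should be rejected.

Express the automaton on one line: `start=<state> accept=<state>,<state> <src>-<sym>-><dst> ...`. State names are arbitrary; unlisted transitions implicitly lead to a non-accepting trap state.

start=s0 accept=s4 s0-a->s1 s0-b->s0 s1-a->s1 s1-b->s2 s2-a->s1 s2-b->s3 s3-a->s1 s3-b->s4 s4-a->s4 s4-b->s4

States s0..s3 record the length of the longest prefix of `abbb` that matches the current input suffix. Reaching s4 means `abbb` has been seen, and we stay there forever. Accept from s4.
5 states suffice.
        a   b  
>  s0   s1  s0 
   s1   s1  s2 
   s2   s1  s3 
   s3   s1  s4 
 * s4   s4  s4 
(> = start, * = accepting)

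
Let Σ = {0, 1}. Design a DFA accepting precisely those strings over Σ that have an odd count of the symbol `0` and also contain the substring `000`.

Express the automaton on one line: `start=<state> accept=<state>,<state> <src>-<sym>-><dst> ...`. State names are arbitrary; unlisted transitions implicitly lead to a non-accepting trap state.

start=A accept=E A-0->B A-1->A B-0->C B-1->D C-0->E C-1->A D-0->F D-1->D E-0->G E-1->E F-0->H F-1->A G-0->E G-1->G H-0->G H-1->D

Handle the two conditions separately and then intersect. The first has 2 states tracking the count of `0`s modulo 2; the second has 4 states tracking whether and how much of `000` has been seen. A product state is a pair (one from each), accepting exactly when both do.
With 8 states:
       0  1 
>  A   B  A 
   B   C  D 
   C   E  A 
   D   F  D 
 * E   G  E 
   F   H  A 
   G   E  G 
   H   G  D 
(> = start, * = accepting)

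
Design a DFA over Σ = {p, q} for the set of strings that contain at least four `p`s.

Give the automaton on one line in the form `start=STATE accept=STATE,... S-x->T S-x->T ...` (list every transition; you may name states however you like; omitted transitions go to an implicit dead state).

Only the number of `p`s matters, and only up to 5. Make a chain s0 → s1 → s2 → s3 → s4 → s5 advanced by each `p` (with s5 absorbing); every other symbol self-loops. The accepting set is {s4, s5}.
With 6 states:
        p   q  
>  s0   s1  s0 
   s1   s2  s1 
   s2   s3  s2 
   s3   s4  s3 
 * s4   s5  s4 
 * s5   s5  s5 
(> = start, * = accepting)

start=s0 accept=s4,s5 s0-p->s1 s0-q->s0 s1-p->s2 s1-q->s1 s2-p->s3 s2-q->s2 s3-p->s4 s3-q->s3 s4-p->s5 s4-q->s4 s5-p->s5 s5-q->s5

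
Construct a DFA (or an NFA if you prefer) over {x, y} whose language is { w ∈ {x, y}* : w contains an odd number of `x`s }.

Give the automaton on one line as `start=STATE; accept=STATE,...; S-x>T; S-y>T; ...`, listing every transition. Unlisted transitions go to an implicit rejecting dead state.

start=A; accept=B; A-x>B; A-y>A; B-x>A; B-y>B

Keep the running count of `x`s modulo 2: each `x` advances along the cycle A → B → A while other symbols loop. Accept at B.
With 2 states:
       x  y 
>  A   B  A 
 * B   A  B 
(> = start, * = accepting)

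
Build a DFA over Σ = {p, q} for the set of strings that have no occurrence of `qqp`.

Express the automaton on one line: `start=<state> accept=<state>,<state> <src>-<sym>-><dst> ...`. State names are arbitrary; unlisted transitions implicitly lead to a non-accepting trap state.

start=S0 accept=S0,S1,S2 S0-p->S0 S0-q->S1 S1-p->S0 S1-q->S2 S2-p->S3 S2-q->S2 S3-p->S3 S3-q->S3

Track partial matches of the forbidden pattern `qqp`. State S3 is a dead state reached once `qqp` has occurred; every other state accepts. S0 means no part of `qqp` is currently matched.
        p   q  
>* S0   S0  S1 
 * S1   S0  S2 
 * S2   S3  S2 
   S3   S3  S3 
(> = start, * = accepting)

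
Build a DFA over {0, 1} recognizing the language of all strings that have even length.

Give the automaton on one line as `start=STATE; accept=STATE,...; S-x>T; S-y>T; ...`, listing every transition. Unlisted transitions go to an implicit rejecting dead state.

start=q0; accept=q0; q0-0>q1; q0-1>q1; q1-0>q0; q1-1>q0

Count input length modulo 2: every symbol advances one step around the cycle q0 → q1 → q0. Accept at q0.
2 states suffice.
        0   1  
>* q0   q1  q1 
   q1   q0  q0 
(> = start, * = accepting)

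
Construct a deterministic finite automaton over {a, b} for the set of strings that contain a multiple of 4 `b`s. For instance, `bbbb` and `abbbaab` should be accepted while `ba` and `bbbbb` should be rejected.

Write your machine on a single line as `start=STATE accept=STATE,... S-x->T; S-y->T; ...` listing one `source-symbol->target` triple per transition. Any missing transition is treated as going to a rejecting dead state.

Keep the running count of `b`s modulo 4: each `b` advances along the cycle S0 → S1 → S2 → S3 → S0 while other symbols loop. Accept at S0.
A 4-state machine:
        a   b  
>* S0   S0  S1 
   S1   S1  S2 
   S2   S2  S3 
   S3   S3  S0 
(> = start, * = accepting)

start=S0; accept=S0; S0-a->S0; S0-b->S1; S1-a->S1; S1-b->S2; S2-a->S2; S2-b->S3; S3-a->S3; S3-b->S0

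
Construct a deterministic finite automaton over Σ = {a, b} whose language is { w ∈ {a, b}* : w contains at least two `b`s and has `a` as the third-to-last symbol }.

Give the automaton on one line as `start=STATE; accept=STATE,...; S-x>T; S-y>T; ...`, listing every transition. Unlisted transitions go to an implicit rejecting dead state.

Handle the two conditions separately and then intersect. The first has 4 states tracking the count of `b`s, saturating at 3; the second has 15 states tracking the last 3 symbols read. A product state is a pair (one from each), accepting exactly when both do. Minimizing collapses redundant product states.
          a    b  
>  S0     S1   S2 
   S1     S1   S3 
   S2     S4   S5 
   S3     S4   S6 
   S4     S7   S8 
   S5     S9   S5 
 * S6     S9   S5 
   S7     S7  S10 
   S8    S11   S6 
   S9    S12   S8 
 * S10   S11   S6 
 * S11   S12   S8 
   S12   S13  S10 
 * S13   S13  S10 
(> = start, * = accepting)

start=S0; accept=S6,S10,S11,S13; S0-a>S1; S0-b>S2; S1-a>S1; S1-b>S3; S2-a>S4; S2-b>S5; S3-a>S4; S3-b>S6; S4-a>S7; S4-b>S8; S5-a>S9; S5-b>S5; S6-a>S9; S6-b>S5; S7-a>S7; S7-b>S10; S8-a>S11; S8-b>S6; S9-a>S12; S9-b>S8; S10-a>S11; S10-b>S6; S11-a>S12; S11-b>S8; S12-a>S13; S12-b>S10; S13-a>S13; S13-b>S10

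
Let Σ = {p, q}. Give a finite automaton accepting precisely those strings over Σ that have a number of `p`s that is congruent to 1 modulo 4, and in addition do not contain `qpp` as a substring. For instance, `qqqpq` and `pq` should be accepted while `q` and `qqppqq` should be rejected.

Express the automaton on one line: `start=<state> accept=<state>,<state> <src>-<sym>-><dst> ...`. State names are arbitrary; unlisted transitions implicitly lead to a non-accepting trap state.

Build one automaton per condition and run them in lockstep. The first has 4 states tracking the count of `p`s modulo 4; the second has 4 states tracking partial matches of the forbidden pattern `qpp`. A product state is a pair (one from each), accepting exactly when both do. After merging equivalent states the machine shrinks.
          p    q  
>  S0     S1   S2 
 * S1     S3   S4 
   S2     S5   S2 
   S3     S6   S7 
 * S4     S8   S4 
 * S5     S9   S4 
   S6     S0  S10 
   S7    S11   S7 
   S8     S9   S7 
   S9     S9   S9 
   S10   S12  S10 
   S11    S9  S10 
   S12    S9   S2 
(> = start, * = accepting)

start=S0 accept=S1,S4,S5 S0-p->S1 S0-q->S2 S1-p->S3 S1-q->S4 S2-p->S5 S2-q->S2 S3-p->S6 S3-q->S7 S4-p->S8 S4-q->S4 S5-p->S9 S5-q->S4 S6-p->S0 S6-q->S10 S7-p->S11 S7-q->S7 S8-p->S9 S8-q->S7 S9-p->S9 S9-q->S9 S10-p->S12 S10-q->S10 S11-p->S9 S11-q->S10 S12-p->S9 S12-q->S2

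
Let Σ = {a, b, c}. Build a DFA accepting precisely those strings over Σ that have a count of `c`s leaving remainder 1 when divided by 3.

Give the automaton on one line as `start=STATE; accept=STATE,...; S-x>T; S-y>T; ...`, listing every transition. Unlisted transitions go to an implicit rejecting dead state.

The only thing that matters is how many `c`s have appeared, reduced mod 3. Use one state per residue: s0 for 0, …, s2 for 2. Reading `c` moves to the next residue; anything else stays put. s1 is accepting.
        a   b   c  
>  s0   s0  s0  s1 
 * s1   s1  s1  s2 
   s2   s2  s2  s0 
(> = start, * = accepting)

start=s0; accept=s1; s0-a>s0; s0-b>s0; s0-c>s1; s1-a>s1; s1-b>s1; s1-c>s2; s2-a>s2; s2-b>s2; s2-c>s0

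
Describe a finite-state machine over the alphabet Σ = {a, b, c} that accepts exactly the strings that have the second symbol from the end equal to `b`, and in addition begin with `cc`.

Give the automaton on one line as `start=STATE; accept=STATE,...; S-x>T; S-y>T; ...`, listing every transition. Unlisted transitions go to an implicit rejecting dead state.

Build one automaton per condition and run them in lockstep. One (13 states) tracks the last 2 symbols read; the other (4 states) tracks whether the input so far still matches the prefix `cc`. Each combined state is a pair, one component from each; accept when both components accept. Minimizing collapses redundant product states.
7 states suffice.
        a   b   c  
>  S0   S1  S1  S2 
   S1   S1  S1  S1 
   S2   S1  S1  S3 
   S3   S3  S4  S3 
   S4   S5  S6  S5 
 * S5   S3  S4  S3 
 * S6   S5  S6  S5 
(> = start, * = accepting)

start=S0; accept=S5,S6; S0-a>S1; S0-b>S1; S0-c>S2; S1-a>S1; S1-b>S1; S1-c>S1; S2-a>S1; S2-b>S1; S2-c>S3; S3-a>S3; S3-b>S4; S3-c>S3; S4-a>S5; S4-b>S6; S4-c>S5; S5-a>S3; S5-b>S4; S5-c>S3; S6-a>S5; S6-b>S6; S6-c>S5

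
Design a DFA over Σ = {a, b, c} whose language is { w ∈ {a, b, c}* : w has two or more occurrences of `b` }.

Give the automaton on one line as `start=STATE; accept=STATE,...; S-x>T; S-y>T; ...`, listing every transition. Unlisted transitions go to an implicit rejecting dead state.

Count `b`s, saturating at 3: states s0 through s2 mean 0 through 2 `b`s seen; s3 means more than 2. Each `b` increments (capped at s3); other symbols loop. Accept from {s2, s3}.
        a   b   c  
>  s0   s0  s1  s0 
   s1   s1  s2  s1 
 * s2   s2  s3  s2 
 * s3   s3  s3  s3 
(> = start, * = accepting)

start=s0; accept=s2,s3; s0-a>s0; s0-b>s1; s0-c>s0; s1-a>s1; s1-b>s2; s1-c>s1; s2-a>s2; s2-b>s3; s2-c>s2; s3-a>s3; s3-b>s3; s3-c>s3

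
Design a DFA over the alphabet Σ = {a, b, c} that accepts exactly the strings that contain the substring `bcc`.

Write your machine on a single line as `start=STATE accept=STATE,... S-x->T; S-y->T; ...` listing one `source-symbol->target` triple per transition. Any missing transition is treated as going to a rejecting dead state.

start=s0; accept=s3; s0-a->s0; s0-b->s1; s0-c->s0; s1-a->s0; s1-b->s1; s1-c->s2; s2-a->s0; s2-b->s1; s2-c->s3; s3-a->s3; s3-b->s3; s3-c->s3

States s0..s2 record the length of the longest prefix of `bcc` that matches the current input suffix. Reaching s3 means `bcc` has been seen, and we stay there forever. Accept from s3.
A 4-state machine:
        a   b   c  
>  s0   s0  s1  s0 
   s1   s0  s1  s2 
   s2   s0  s1  s3 
 * s3   s3  s3  s3 
(> = start, * = accepting)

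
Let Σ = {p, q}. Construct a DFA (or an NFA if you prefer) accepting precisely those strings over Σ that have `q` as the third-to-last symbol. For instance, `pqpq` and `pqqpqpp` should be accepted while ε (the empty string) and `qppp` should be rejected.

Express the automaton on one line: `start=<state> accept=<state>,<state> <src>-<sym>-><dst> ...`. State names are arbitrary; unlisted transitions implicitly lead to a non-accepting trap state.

start=A accept=L,M,N,O A-p->B A-q->C B-p->D B-q->E C-p->F C-q->G D-p->H D-q->I E-p->J E-q->K F-p->L F-q->M G-p->N G-q->O H-p->H H-q->I I-p->J I-q->K J-p->L J-q->M K-p->N K-q->O L-p->H L-q->I M-p->J M-q->K N-p->L N-q->M O-p->N O-q->O

Because acceptance depends on a position counted from the end, the machine has to buffer the most recent 3 symbols. Make each state the string of the last up-to-3 symbols read; on input `x` shift the window left and append `x`. Accept when the buffered window has length 3 and begins with `q`.
       p  q 
>  A   B  C 
   B   D  E 
   C   F  G 
   D   H  I 
   E   J  K 
   F   L  M 
   G   N  O 
   H   H  I 
   I   J  K 
   J   L  M 
   K   N  O 
 * L   H  I 
 * M   J  K 
 * N   L  M 
 * O   N  O 
(> = start, * = accepting)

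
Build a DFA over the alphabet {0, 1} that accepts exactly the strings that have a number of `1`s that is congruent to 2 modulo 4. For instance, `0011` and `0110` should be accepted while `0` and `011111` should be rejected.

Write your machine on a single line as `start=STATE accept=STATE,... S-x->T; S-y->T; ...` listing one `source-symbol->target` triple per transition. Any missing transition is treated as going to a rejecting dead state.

start=s0; accept=s2; s0-0->s0; s0-1->s1; s1-0->s1; s1-1->s2; s2-0->s2; s2-1->s3; s3-0->s3; s3-1->s0

Keep the running count of `1`s modulo 4: each `1` advances along the cycle s0 → s1 → s2 → s3 → s0 while other symbols loop. Accept at s2.
With 4 states:
        0   1  
>  s0   s0  s1 
   s1   s1  s2 
 * s2   s2  s3 
   s3   s3  s0 
(> = start, * = accepting)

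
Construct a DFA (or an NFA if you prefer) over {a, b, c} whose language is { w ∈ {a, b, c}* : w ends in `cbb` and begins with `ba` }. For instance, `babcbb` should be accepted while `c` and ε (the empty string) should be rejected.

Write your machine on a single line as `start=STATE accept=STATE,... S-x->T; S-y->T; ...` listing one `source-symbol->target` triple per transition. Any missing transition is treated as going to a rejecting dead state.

start=S0; accept=S6; S0-a->S1; S0-b->S2; S0-c->S1; S1-a->S1; S1-b->S1; S1-c->S1; S2-a->S3; S2-b->S1; S2-c->S1; S3-a->S3; S3-b->S3; S3-c->S4; S4-a->S3; S4-b->S5; S4-c->S4; S5-a->S3; S5-b->S6; S5-c->S4; S6-a->S3; S6-b->S3; S6-c->S4

Run two small machines in parallel and take their product. One (4 states) tracks how much of the suffix `cbb` has currently been matched; the other (4 states) tracks whether the input so far still matches the prefix `ba`. Each combined state is a pair, one component from each; accept when both components accept. After merging equivalent states the machine shrinks.
        a   b   c  
>  S0   S1  S2  S1 
   S1   S1  S1  S1 
   S2   S3  S1  S1 
   S3   S3  S3  S4 
   S4   S3  S5  S4 
   S5   S3  S6  S4 
 * S6   S3  S3  S4 
(> = start, * = accepting)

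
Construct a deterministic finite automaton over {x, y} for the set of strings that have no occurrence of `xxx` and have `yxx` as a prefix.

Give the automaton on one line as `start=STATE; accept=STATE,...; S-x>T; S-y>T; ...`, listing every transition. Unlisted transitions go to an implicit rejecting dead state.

start=q0; accept=q4,q5,q6; q0-x>q1; q0-y>q2; q1-x>q1; q1-y>q1; q2-x>q3; q2-y>q1; q3-x>q4; q3-y>q1; q4-x>q1; q4-y>q5; q5-x>q6; q5-y>q5; q6-x>q4; q6-y>q5

Build one automaton per condition and run them in lockstep. The first has 4 states tracking partial matches of the forbidden pattern `xxx`; the second has 5 states tracking whether the input so far still matches the prefix `yxx`. A product state is a pair (one from each), accepting exactly when both do. Equivalent product states are then merged.
With 7 states:
        x   y  
>  q0   q1  q2 
   q1   q1  q1 
   q2   q3  q1 
   q3   q4  q1 
 * q4   q1  q5 
 * q5   q6  q5 
 * q6   q4  q5 
(> = start, * = accepting)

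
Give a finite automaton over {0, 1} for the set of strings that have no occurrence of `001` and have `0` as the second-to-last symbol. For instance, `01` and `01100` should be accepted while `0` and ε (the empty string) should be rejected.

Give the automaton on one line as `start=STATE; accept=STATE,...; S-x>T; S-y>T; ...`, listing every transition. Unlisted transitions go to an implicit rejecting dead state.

start=S0; accept=S2,S3; S0-0>S1; S0-1>S0; S1-0>S2; S1-1>S3; S2-0>S2; S2-1>S4; S3-0>S1; S3-1>S0; S4-0>S4; S4-1>S4

Handle the two conditions separately and then intersect. The first has 4 states tracking partial matches of the forbidden pattern `001`; the second has 7 states tracking the last 2 symbols read. A product state is a pair (one from each), accepting exactly when both do. After merging equivalent states the machine shrinks.
With 5 states:
        0   1  
>  S0   S1  S0 
   S1   S2  S3 
 * S2   S2  S4 
 * S3   S1  S0 
   S4   S4  S4 
(> = start, * = accepting)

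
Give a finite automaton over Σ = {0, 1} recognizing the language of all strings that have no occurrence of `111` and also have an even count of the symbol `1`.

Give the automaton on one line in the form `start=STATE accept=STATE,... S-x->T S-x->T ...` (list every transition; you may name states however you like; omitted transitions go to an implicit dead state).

Run two small machines in parallel and take their product. The first has 4 states tracking partial matches of the forbidden pattern `111`; the second has 2 states tracking the count of `1`s modulo 2. A product state is a pair (one from each), accepting exactly when both do. After merging equivalent states the machine shrinks.
7 states suffice.
        0   1  
>* s0   s0  s1 
   s1   s2  s3 
   s2   s2  s4 
 * s3   s0  s5 
 * s4   s0  s6 
   s5   s5  s5 
   s6   s2  s5 
(> = start, * = accepting)

start=s0 accept=s0,s3,s4 s0-0->s0 s0-1->s1 s1-0->s2 s1-1->s3 s2-0->s2 s2-1->s4 s3-0->s0 s3-1->s5 s4-0->s0 s4-1->s6 s5-0->s5 s5-1->s5 s6-0->s2 s6-1->s5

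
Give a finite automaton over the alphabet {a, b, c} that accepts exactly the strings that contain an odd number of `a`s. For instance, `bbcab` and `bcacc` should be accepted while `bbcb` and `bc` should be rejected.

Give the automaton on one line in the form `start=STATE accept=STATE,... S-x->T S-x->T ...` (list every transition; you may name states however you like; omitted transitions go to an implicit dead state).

start=q0 accept=q1 q0-a->q1 q0-b->q0 q0-c->q0 q1-a->q0 q1-b->q1 q1-c->q1

Keep the running count of `a`s modulo 2: each `a` advances along the cycle q0 → q1 → q0 while other symbols loop. Accept at q1.
A 2-state machine:
        a   b   c  
>  q0   q1  q0  q0 
 * q1   q0  q1  q1 
(> = start, * = accepting)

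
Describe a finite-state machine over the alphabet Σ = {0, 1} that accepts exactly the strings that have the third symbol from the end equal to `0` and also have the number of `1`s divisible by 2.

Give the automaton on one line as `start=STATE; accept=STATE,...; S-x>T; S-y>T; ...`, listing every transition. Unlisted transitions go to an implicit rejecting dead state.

start=A; accept=H,K,Q,R; A-0>B; A-1>C; B-0>D; B-1>E; C-0>F; C-1>G; D-0>H; D-1>I; E-0>J; E-1>K; F-0>L; F-1>M; G-0>N; G-1>O; H-0>H; H-1>I; I-0>J; I-1>K; J-0>L; J-1>M; K-0>N; K-1>O; L-0>P; L-1>Q; M-0>R; M-1>S; N-0>T; N-1>U; O-0>V; O-1>W; P-0>P; P-1>Q; Q-0>R; Q-1>S; R-0>T; R-1>U; S-0>V; S-1>W; T-0>H; T-1>I; U-0>J; U-1>K; V-0>L; V-1>M; W-0>N; W-1>O

Handle the two conditions separately and then intersect. One (15 states) tracks the last 3 symbols read; the other (2 states) tracks the count of `1`s modulo 2. Each combined state is a pair, one component from each; accept when both components accept.
       0  1 
>  A   B  C 
   B   D  E 
   C   F  G 
   D   H  I 
   E   J  K 
   F   L  M 
   G   N  O 
 * H   H  I 
   I   J  K 
   J   L  M 
 * K   N  O 
   L   P  Q 
   M   R  S 
   N   T  U 
   O   V  W 
   P   P  Q 
 * Q   R  S 
 * R   T  U 
   S   V  W 
   T   H  I 
   U   J  K 
   V   L  M 
   W   N  O 
(> = start, * = accepting)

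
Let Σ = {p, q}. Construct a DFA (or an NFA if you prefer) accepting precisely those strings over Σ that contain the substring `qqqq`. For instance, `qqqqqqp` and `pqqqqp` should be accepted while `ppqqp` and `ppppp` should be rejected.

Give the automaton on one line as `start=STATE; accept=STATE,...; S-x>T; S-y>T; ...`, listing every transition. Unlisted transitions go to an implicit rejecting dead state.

start=s0; accept=s4; s0-p>s0; s0-q>s1; s1-p>s0; s1-q>s2; s2-p>s0; s2-q>s3; s3-p>s0; s3-q>s4; s4-p>s4; s4-q>s4

States s0..s3 record the length of the longest prefix of `qqqq` that matches the current input suffix. Reaching s4 means `qqqq` has been seen, and we stay there forever. Accept from s4.
A 5-state machine:
        p   q  
>  s0   s0  s1 
   s1   s0  s2 
   s2   s0  s3 
   s3   s0  s4 
 * s4   s4  s4 
(> = start, * = accepting)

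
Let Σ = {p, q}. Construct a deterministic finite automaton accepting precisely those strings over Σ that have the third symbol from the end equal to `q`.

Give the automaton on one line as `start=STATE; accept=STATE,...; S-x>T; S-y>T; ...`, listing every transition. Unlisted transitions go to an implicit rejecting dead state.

A DFA must remember the last 3 symbols (since which symbol is third-to-last isn't known until the input ends). Use one state per possible window of the last ≤3 symbols; accept from those whose window starts with `q`.
With 15 states:
          p    q  
>  s0     s1   s2 
   s1     s3   s4 
   s2     s5   s6 
   s3     s7   s8 
   s4     s9  s10 
   s5    s11  s12 
   s6    s13  s14 
   s7     s7   s8 
   s8     s9  s10 
   s9    s11  s12 
   s10   s13  s14 
 * s11    s7   s8 
 * s12    s9  s10 
 * s13   s11  s12 
 * s14   s13  s14 
(> = start, * = accepting)

start=s0; accept=s11,s12,s13,s14; s0-p>s1; s0-q>s2; s1-p>s3; s1-q>s4; s2-p>s5; s2-q>s6; s3-p>s7; s3-q>s8; s4-p>s9; s4-q>s10; s5-p>s11; s5-q>s12; s6-p>s13; s6-q>s14; s7-p>s7; s7-q>s8; s8-p>s9; s8-q>s10; s9-p>s11; s9-q>s12; s10-p>s13; s10-q>s14; s11-p>s7; s11-q>s8; s12-p>s9; s12-q>s10; s13-p>s11; s13-q>s12; s14-p>s13; s14-q>s14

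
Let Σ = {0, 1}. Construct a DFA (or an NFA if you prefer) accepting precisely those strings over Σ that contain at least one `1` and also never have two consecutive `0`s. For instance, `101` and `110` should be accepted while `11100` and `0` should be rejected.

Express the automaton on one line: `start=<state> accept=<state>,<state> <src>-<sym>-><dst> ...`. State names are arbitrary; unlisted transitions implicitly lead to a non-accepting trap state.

start=s0 accept=s2,s4 s0-0->s1 s0-1->s2 s1-0->s3 s1-1->s2 s2-0->s4 s2-1->s2 s3-0->s3 s3-1->s3 s4-0->s3 s4-1->s2

Build one automaton per condition and run them in lockstep. One (3 states) tracks the count of `1`s, saturating at 2; the other (3 states) tracks partial matches of the forbidden pattern `00`. Each combined state is a pair, one component from each; accept when both components accept. Equivalent product states are then merged.
5 states suffice.
        0   1  
>  s0   s1  s2 
   s1   s3  s2 
 * s2   s4  s2 
   s3   s3  s3 
 * s4   s3  s2 
(> = start, * = accepting)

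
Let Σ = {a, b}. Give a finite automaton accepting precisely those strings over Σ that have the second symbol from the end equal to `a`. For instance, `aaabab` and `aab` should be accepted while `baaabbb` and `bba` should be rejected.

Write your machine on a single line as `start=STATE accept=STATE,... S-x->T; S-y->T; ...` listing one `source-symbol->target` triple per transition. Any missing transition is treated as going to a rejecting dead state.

start=q0; accept=q3,q4; q0-a->q1; q0-b->q2; q1-a->q3; q1-b->q4; q2-a->q5; q2-b->q6; q3-a->q3; q3-b->q4; q4-a->q5; q4-b->q6; q5-a->q3; q5-b->q4; q6-a->q5; q6-b->q6

A DFA must remember the last 2 symbols (since which symbol is second-to-last isn't known until the input ends). Use one state per possible window of the last ≤2 symbols; accept from those whose window starts with `a`.
        a   b  
>  q0   q1  q2 
   q1   q3  q4 
   q2   q5  q6 
 * q3   q3  q4 
 * q4   q5  q6 
   q5   q3  q4 
   q6   q5  q6 
(> = start, * = accepting)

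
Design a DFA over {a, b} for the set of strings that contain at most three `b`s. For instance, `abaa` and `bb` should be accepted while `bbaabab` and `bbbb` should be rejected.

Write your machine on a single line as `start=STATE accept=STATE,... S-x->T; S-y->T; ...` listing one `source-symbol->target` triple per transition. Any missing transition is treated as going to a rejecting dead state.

Only the number of `b`s matters, and only up to 4. Make a chain S0 → S1 → S2 → S3 → S4 advanced by each `b` (with S4 absorbing); every other symbol self-loops. The accepting set is {S0, S1, S2, S3}.
5 states suffice.
        a   b  
>* S0   S0  S1 
 * S1   S1  S2 
 * S2   S2  S3 
 * S3   S3  S4 
   S4   S4  S4 
(> = start, * = accepting)

start=S0; accept=S0,S1,S2,S3; S0-a->S0; S0-b->S1; S1-a->S1; S1-b->S2; S2-a->S2; S2-b->S3; S3-a->S3; S3-b->S4; S4-a->S4; S4-b->S4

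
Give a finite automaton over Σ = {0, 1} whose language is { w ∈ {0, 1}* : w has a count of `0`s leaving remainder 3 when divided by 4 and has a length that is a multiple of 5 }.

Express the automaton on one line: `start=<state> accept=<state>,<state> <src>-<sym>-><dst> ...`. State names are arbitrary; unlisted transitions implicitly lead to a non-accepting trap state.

start=q0 accept=q15 q0-0->q1 q0-1->q2 q1-0->q3 q1-1->q4 q2-0->q4 q2-1->q5 q3-0->q6 q3-1->q7 q4-0->q7 q4-1->q8 q5-0->q8 q5-1->q9 q6-0->q10 q6-1->q11 q7-0->q11 q7-1->q12 q8-0->q12 q8-1->q13 q9-0->q13 q9-1->q10 q10-0->q14 q10-1->q0 q11-0->q0 q11-1->q15 q12-0->q15 q12-1->q16 q13-0->q16 q13-1->q14 q14-0->q17 q14-1->q1 q15-0->q2 q15-1->q18 q16-0->q18 q16-1->q17 q17-0->q19 q17-1->q3 q18-0->q5 q18-1->q19 q19-0->q9 q19-1->q6

Run two small machines in parallel and take their product. The first has 4 states tracking the count of `0`s modulo 4; the second has 5 states tracking the input length modulo 5. A product state is a pair (one from each), accepting exactly when both do.
With 20 states:
          0    1  
>  q0     q1   q2 
   q1     q3   q4 
   q2     q4   q5 
   q3     q6   q7 
   q4     q7   q8 
   q5     q8   q9 
   q6    q10  q11 
   q7    q11  q12 
   q8    q12  q13 
   q9    q13  q10 
   q10   q14   q0 
   q11    q0  q15 
   q12   q15  q16 
   q13   q16  q14 
   q14   q17   q1 
 * q15    q2  q18 
   q16   q18  q17 
   q17   q19   q3 
   q18    q5  q19 
   q19    q9   q6 
(> = start, * = accepting)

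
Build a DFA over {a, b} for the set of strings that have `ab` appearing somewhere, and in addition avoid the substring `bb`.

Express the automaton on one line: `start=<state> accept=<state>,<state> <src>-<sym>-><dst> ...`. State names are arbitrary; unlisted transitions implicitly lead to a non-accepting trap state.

start=S0 accept=S3,S5 S0-a->S1 S0-b->S2 S1-a->S1 S1-b->S3 S2-a->S1 S2-b->S4 S3-a->S5 S3-b->S6 S4-a->S7 S4-b->S4 S5-a->S5 S5-b->S3 S6-a->S6 S6-b->S6 S7-a->S7 S7-b->S6

Run two small machines in parallel and take their product. The first has 3 states tracking whether and how much of `ab` has been seen; the second has 3 states tracking partial matches of the forbidden pattern `bb`. A product state is a pair (one from each), accepting exactly when both do.
8 states suffice.
        a   b  
>  S0   S1  S2 
   S1   S1  S3 
   S2   S1  S4 
 * S3   S5  S6 
   S4   S7  S4 
 * S5   S5  S3 
   S6   S6  S6 
   S7   S7  S6 
(> = start, * = accepting)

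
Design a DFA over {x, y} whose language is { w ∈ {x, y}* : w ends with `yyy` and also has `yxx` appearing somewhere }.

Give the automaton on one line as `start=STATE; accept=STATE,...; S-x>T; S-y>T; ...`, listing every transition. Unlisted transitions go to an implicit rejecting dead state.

Build one automaton per condition and run them in lockstep. The first has 4 states tracking how much of the suffix `yyy` has currently been matched; the second has 4 states tracking whether and how much of `yxx` has been seen. A product state is a pair (one from each), accepting exactly when both do.
        x   y  
>  q0   q0  q1 
   q1   q2  q3 
   q2   q4  q1 
   q3   q2  q5 
   q4   q4  q6 
   q5   q2  q5 
   q6   q4  q7 
   q7   q4  q8 
 * q8   q4  q8 
(> = start, * = accepting)

start=q0; accept=q8; q0-x>q0; q0-y>q1; q1-x>q2; q1-y>q3; q2-x>q4; q2-y>q1; q3-x>q2; q3-y>q5; q4-x>q4; q4-y>q6; q5-x>q2; q5-y>q5; q6-x>q4; q6-y>q7; q7-x>q4; q7-y>q8; q8-x>q4; q8-y>q8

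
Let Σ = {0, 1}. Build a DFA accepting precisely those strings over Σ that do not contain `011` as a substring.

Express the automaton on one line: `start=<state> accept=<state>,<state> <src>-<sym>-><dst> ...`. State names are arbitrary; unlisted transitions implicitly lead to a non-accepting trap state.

start=A accept=A,B,C A-0->B A-1->A B-0->B B-1->C C-0->B C-1->D D-0->D D-1->D

This is the complement of 'contains `011`'. Use the same substring-matching states — A through D holding how much of `011` has just been matched — but flip the accepting set: everything except the trap D accepts.
4 states suffice.
       0  1 
>* A   B  A 
 * B   B  C 
 * C   B  D 
   D   D  D 
(> = start, * = accepting)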